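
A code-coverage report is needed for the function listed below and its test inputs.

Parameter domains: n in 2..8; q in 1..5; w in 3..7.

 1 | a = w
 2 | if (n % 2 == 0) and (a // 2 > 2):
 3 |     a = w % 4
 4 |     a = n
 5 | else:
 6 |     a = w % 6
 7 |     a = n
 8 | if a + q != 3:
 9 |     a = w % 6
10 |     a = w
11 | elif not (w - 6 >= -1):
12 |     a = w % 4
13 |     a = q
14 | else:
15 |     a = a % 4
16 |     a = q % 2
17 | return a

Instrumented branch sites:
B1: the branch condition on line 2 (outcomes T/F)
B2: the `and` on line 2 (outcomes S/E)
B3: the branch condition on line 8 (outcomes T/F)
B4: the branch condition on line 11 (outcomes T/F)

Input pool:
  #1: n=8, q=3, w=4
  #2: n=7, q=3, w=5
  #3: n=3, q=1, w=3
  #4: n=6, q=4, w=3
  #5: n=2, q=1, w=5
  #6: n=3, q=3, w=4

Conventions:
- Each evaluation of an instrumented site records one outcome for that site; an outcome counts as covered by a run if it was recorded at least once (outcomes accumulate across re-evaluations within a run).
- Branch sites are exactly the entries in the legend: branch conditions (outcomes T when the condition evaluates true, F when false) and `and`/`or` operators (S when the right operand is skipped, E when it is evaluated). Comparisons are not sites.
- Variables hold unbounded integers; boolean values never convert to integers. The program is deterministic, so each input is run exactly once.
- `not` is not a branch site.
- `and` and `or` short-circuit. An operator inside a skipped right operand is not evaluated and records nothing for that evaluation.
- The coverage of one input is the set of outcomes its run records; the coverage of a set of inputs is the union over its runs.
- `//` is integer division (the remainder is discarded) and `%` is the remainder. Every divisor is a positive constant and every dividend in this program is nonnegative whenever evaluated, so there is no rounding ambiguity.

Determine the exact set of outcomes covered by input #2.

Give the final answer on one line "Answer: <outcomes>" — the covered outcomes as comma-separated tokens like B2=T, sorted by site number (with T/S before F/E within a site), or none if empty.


Event log for input #2 (n=7, q=3, w=5):
  B2->S, B1->F, B3->T
collecting distinct outcomes: B1=F, B2=S, B3=T
Answer: B1=F, B2=S, B3=T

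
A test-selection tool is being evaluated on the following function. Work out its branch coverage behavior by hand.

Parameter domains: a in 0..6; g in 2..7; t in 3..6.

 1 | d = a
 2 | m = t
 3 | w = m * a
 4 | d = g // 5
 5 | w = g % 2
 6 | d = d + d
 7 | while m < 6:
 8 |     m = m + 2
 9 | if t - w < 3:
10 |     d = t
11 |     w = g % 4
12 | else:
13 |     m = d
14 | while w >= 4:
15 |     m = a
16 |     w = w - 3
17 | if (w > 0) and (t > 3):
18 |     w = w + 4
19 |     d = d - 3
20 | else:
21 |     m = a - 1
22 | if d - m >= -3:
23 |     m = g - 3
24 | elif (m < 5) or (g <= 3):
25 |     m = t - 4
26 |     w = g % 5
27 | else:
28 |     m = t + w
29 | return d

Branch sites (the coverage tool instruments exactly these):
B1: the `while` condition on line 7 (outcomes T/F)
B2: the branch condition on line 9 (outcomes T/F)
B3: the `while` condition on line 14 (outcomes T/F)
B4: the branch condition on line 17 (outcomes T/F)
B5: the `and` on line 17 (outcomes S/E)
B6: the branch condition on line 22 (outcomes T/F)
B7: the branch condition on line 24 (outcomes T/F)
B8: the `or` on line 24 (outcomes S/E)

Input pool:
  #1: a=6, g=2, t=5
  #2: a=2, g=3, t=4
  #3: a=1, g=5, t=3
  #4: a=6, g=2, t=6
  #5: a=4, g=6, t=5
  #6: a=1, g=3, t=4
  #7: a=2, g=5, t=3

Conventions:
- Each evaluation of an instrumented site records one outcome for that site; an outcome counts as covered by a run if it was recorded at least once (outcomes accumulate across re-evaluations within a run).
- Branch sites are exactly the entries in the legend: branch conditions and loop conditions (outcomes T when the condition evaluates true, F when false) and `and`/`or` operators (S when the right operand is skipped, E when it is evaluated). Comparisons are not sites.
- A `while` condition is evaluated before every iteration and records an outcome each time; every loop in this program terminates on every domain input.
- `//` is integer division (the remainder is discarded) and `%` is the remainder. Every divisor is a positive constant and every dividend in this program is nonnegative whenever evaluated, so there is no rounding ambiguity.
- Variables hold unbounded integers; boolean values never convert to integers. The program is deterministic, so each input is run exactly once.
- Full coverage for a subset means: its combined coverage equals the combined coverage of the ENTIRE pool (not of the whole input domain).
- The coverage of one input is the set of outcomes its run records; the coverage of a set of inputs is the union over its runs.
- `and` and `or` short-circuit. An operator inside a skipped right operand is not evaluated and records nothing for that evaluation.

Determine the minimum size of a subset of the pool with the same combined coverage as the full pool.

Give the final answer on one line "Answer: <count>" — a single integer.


#1 (a=6, g=2, t=5) -> B1->T, B1->F, B2->F, B3->F, B5->S, B4->F, B6->F, B8->E, B7->T; covered: B1=T, B1=F, B2=F, B3=F, B4=F, B5=S, B6=F, B7=T, B8=E
#2 (a=2, g=3, t=4) -> B1->T, B1->F, B2->F, B3->F, B5->E, B4->T, B6->T; covered: B1=T, B1=F, B2=F, B3=F, B4=T, B5=E, B6=T
#3 (a=1, g=5, t=3) -> B1->T, B1->T, B1->F, B2->T, B3->F, B5->E, B4->F, B6->T; covered: B1=T, B1=F, B2=T, B3=F, B4=F, B5=E, B6=T
#4 (a=6, g=2, t=6) -> B1->F, B2->F, B3->F, B5->S, B4->F, B6->F, B8->E, B7->T; covered: B1=F, B2=F, B3=F, B4=F, B5=S, B6=F, B7=T, B8=E
#5 (a=4, g=6, t=5) -> B1->T, B1->F, B2->F, B3->F, B5->S, B4->F, B6->T; covered: B1=T, B1=F, B2=F, B3=F, B4=F, B5=S, B6=T
#6 (a=1, g=3, t=4) -> B1->T, B1->F, B2->F, B3->F, B5->E, B4->T, B6->T; covered: B1=T, B1=F, B2=F, B3=F, B4=T, B5=E, B6=T
#7 (a=2, g=5, t=3) -> B1->T, B1->T, B1->F, B2->T, B3->F, B5->E, B4->F, B6->T; covered: B1=T, B1=F, B2=T, B3=F, B4=F, B5=E, B6=T
union over all inputs: B1=T, B1=F, B2=T, B2=F, B3=F, B4=T, B4=F, B5=S, B5=E, B6=T, B6=F, B7=T, B8=E (13 outcomes)
every size-1 subset falls short of the 13 outcomes (best: 9/13)
every size-2 subset falls short of the 13 outcomes (best: 12/13)
at size 3, {1, 2, 3} reaches all 13 outcomes; every lexicographically earlier size-3 subset fails
Answer: 3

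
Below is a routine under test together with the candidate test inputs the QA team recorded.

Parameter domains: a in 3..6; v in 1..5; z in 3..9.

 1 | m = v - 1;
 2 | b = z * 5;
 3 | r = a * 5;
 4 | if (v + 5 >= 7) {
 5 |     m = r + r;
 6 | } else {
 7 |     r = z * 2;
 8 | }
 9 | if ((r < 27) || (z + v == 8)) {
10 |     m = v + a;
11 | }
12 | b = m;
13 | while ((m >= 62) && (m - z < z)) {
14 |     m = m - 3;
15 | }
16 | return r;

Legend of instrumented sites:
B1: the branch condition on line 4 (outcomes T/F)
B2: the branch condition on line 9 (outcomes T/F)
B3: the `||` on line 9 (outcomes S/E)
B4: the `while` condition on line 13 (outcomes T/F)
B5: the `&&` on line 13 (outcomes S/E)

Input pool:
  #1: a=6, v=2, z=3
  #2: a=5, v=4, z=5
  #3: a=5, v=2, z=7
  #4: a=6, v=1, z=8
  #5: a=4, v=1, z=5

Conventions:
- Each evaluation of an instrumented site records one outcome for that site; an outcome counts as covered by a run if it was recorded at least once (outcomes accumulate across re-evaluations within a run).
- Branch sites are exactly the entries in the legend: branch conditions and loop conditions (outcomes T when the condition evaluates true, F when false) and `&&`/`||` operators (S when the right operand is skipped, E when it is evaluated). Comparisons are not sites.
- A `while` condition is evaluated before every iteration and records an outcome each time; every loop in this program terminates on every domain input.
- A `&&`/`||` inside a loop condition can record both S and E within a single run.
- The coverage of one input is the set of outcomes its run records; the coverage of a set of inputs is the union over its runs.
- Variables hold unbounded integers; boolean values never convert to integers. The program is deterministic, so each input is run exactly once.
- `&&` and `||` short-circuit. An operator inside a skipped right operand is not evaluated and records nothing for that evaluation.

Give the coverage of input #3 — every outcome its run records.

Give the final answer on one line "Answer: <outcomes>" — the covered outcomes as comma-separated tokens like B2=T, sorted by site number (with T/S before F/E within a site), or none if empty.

Tracing the run of input #3 (a=5, v=2, z=7):
  B1->T, B3->S, B2->T, B5->S, B4->F
as a set, this run covers: B1=T, B2=T, B3=S, B4=F, B5=S

Answer: B1=T, B2=T, B3=S, B4=F, B5=S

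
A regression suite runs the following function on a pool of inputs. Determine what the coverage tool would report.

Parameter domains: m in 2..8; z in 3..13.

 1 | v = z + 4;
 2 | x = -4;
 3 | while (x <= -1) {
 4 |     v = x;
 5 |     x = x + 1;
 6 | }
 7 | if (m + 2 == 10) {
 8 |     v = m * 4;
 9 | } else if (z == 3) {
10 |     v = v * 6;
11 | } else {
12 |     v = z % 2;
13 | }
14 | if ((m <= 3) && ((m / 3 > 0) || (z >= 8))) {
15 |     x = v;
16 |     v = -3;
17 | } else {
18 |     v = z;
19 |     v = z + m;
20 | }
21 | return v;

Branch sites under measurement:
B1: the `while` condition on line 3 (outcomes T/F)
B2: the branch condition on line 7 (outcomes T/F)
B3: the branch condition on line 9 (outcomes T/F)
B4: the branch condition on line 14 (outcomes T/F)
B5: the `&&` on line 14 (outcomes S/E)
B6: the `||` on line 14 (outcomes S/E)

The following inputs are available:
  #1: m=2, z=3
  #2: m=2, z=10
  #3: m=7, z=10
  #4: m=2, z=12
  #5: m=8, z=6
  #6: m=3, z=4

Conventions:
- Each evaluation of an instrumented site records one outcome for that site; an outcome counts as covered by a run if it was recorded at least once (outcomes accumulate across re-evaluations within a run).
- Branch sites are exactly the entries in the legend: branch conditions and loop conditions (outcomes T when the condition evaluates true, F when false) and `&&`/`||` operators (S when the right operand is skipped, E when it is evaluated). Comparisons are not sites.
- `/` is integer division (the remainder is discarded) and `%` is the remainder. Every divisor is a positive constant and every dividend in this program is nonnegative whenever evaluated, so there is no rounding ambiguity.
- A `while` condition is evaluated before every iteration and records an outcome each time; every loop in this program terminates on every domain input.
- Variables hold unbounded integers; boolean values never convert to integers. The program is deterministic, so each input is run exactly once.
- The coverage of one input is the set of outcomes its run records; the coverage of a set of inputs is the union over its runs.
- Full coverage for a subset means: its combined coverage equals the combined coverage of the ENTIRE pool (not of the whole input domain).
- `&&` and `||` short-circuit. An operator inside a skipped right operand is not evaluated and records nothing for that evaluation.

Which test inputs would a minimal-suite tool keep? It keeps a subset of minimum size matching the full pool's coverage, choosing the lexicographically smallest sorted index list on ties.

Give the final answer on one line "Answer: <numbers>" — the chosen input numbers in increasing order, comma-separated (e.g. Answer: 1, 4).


run #1 (m=2, z=3) records B1=T, B1=F, B2=F, B3=T, B4=F, B5=E, B6=E
run #2 (m=2, z=10) records B1=T, B1=F, B2=F, B3=F, B4=T, B5=E, B6=E
run #3 (m=7, z=10) records B1=T, B1=F, B2=F, B3=F, B4=F, B5=S
run #4 (m=2, z=12) records B1=T, B1=F, B2=F, B3=F, B4=T, B5=E, B6=E
run #5 (m=8, z=6) records B1=T, B1=F, B2=T, B4=F, B5=S
run #6 (m=3, z=4) records B1=T, B1=F, B2=F, B3=F, B4=T, B5=E, B6=S
together the pool reaches 12 outcomes: B1=T, B1=F, B2=T, B2=F, B3=T, B3=F, B4=T, B4=F, B5=S, B5=E, B6=S, B6=E
checked all size-1 subsets: none covers 12 outcomes (max 7/12)
checked all size-2 subsets: none covers 12 outcomes (max 10/12)
the canonical winner is {1, 5, 6}: size 3, full 12-outcome coverage, earliest index list among size-3 covers
Answer: 1, 5, 6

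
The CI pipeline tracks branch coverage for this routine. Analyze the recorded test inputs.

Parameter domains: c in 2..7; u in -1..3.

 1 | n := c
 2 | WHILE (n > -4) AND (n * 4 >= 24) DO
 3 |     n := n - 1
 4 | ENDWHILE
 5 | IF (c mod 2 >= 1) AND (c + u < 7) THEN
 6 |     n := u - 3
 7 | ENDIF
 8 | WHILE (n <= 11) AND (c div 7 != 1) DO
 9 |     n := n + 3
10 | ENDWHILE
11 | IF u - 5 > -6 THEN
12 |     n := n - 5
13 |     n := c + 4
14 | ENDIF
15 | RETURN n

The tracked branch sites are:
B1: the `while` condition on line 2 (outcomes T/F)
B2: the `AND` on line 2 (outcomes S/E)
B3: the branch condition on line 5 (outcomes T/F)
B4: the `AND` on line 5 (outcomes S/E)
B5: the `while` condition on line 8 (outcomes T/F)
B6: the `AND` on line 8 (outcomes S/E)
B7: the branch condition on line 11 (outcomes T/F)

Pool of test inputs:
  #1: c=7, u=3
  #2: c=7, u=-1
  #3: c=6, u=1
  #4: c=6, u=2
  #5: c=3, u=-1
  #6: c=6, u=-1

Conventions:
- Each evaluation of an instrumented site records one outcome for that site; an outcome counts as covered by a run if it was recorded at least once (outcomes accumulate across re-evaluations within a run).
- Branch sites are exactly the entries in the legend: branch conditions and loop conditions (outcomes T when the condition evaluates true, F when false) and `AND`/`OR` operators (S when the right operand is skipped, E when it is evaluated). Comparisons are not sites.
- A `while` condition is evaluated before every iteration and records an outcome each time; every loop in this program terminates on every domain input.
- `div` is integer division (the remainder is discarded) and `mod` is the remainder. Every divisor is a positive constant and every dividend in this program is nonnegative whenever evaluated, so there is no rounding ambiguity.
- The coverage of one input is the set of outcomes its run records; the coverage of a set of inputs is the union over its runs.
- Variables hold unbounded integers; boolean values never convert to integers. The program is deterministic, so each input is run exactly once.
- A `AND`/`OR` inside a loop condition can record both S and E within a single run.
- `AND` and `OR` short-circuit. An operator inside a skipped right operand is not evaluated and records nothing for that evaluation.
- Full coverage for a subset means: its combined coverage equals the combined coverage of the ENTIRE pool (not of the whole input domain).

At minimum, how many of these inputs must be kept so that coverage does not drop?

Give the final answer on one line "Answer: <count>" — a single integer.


input #1, c=7, u=3: events B2->E, B1->T, B2->E, B1->T, B2->E, B1->F, B4->E, B3->F, B6->E, B5->F, B7->T; outcomes B1=T, B1=F, B2=E, B3=F, B4=E, B5=F, B6=E, B7=T
input #2, c=7, u=-1: events B2->E, B1->T, B2->E, B1->T, B2->E, B1->F, B4->E, B3->T, B6->E, B5->F, B7->F; outcomes B1=T, B1=F, B2=E, B3=T, B4=E, B5=F, B6=E, B7=F
input #3, c=6, u=1: events B2->E, B1->T, B2->E, B1->F, B4->S, B3->F, B6->E, B5->T, B6->E, B5->T, B6->E, B5->T, B6->S, B5->F, ...; outcomes B1=T, B1=F, B2=E, B3=F, B4=S, B5=T, B5=F, B6=S, B6=E, B7=T
input #4, c=6, u=2: events B2->E, B1->T, B2->E, B1->F, B4->S, B3->F, B6->E, B5->T, B6->E, B5->T, B6->E, B5->T, B6->S, B5->F, ...; outcomes B1=T, B1=F, B2=E, B3=F, B4=S, B5=T, B5=F, B6=S, B6=E, B7=T
input #5, c=3, u=-1: events B2->E, B1->F, B4->E, B3->T, B6->E, B5->T, B6->E, B5->T, B6->E, B5->T, B6->E, B5->T, B6->E, B5->T, ...; outcomes B1=F, B2=E, B3=T, B4=E, B5=T, B5=F, B6=S, B6=E, B7=F
input #6, c=6, u=-1: events B2->E, B1->T, B2->E, B1->F, B4->S, B3->F, B6->E, B5->T, B6->E, B5->T, B6->E, B5->T, B6->S, B5->F, ...; outcomes B1=T, B1=F, B2=E, B3=F, B4=S, B5=T, B5=F, B6=S, B6=E, B7=F
the full pool covers 13 outcomes: B1=T, B1=F, B2=E, B3=T, B3=F, B4=S, B4=E, B5=T, B5=F, B6=S, B6=E, B7=T, B7=F
checked all size-1 subsets: none covers 13 outcomes (max 10/13)
size 2: inputs {2, 3} cover all 13 outcomes, and no lexicographically smaller subset of this size does
Answer: 2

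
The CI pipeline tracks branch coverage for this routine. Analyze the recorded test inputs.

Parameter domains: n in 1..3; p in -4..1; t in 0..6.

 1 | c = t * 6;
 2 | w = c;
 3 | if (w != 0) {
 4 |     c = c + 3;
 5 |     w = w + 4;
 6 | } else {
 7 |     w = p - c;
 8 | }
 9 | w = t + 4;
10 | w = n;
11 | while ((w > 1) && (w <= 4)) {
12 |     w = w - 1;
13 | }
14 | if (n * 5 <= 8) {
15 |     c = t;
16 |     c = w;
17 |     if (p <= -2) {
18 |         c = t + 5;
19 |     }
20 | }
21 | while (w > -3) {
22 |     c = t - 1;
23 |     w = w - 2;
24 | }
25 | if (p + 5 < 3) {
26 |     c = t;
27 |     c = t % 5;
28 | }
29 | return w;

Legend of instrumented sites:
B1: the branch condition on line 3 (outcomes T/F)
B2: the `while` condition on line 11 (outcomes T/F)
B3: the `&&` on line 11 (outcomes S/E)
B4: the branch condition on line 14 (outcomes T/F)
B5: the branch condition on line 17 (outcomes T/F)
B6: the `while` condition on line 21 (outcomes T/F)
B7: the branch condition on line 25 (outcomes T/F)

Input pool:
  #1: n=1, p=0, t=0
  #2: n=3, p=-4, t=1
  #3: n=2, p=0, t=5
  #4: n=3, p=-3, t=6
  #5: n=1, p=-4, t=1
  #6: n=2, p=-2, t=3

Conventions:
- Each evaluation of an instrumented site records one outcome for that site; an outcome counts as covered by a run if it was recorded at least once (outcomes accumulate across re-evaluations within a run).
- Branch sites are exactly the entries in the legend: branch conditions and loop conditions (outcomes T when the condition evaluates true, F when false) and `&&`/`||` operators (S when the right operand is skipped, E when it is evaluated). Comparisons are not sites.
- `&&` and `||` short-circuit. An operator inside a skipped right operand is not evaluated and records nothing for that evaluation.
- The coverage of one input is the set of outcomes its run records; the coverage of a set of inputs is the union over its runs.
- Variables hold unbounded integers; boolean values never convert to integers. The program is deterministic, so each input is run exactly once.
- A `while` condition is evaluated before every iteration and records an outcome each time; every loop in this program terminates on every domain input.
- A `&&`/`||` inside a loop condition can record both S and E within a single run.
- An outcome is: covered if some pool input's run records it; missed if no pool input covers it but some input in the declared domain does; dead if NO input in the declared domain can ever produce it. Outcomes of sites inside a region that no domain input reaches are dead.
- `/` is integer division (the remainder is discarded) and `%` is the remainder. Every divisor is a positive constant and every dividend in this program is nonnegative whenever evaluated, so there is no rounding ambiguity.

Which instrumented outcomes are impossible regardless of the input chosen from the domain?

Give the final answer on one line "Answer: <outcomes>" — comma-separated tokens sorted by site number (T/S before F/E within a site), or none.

running all 126 domain inputs and tallying outcomes:
  reachable outcomes have witnesses, e.g. B1=T (e.g. n=1, p=-4, t=1), B1=F (e.g. n=1, p=-4, t=0), B2=T (e.g. n=2, p=-4, t=0), B2=F (e.g. n=1, p=-4, t=0)

Answer: none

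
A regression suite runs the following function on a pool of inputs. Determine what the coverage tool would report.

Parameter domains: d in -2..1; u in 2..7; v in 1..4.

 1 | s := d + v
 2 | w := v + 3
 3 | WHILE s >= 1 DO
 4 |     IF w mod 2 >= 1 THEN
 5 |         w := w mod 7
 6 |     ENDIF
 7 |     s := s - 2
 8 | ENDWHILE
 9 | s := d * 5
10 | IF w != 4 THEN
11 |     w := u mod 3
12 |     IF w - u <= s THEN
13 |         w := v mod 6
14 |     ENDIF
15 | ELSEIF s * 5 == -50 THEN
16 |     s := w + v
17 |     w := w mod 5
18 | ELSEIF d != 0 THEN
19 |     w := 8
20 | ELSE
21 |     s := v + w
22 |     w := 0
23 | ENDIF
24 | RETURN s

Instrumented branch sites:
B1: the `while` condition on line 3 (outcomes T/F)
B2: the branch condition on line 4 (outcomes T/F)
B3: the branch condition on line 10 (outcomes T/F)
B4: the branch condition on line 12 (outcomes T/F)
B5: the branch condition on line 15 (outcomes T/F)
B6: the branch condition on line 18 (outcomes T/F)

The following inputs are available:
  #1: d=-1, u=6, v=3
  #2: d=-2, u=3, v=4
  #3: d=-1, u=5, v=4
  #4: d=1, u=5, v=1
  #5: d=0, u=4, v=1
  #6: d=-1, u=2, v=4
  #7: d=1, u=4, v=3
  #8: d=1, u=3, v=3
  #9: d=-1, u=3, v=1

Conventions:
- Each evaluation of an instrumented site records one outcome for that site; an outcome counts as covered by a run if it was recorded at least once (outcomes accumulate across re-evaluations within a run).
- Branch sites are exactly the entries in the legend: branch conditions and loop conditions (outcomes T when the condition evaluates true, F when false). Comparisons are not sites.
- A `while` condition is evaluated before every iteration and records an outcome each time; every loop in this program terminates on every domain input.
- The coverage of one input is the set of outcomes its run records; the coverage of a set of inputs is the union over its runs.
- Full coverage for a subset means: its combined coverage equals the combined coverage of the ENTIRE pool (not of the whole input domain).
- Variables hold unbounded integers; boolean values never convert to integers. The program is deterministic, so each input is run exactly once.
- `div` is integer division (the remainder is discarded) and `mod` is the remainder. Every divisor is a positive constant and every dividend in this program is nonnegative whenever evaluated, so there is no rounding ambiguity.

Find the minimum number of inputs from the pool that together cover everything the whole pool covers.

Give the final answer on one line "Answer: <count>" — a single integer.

test 1 (d=-1, u=6, v=3) fires B1->T, B2->F, B1->F, B3->T, B4->T; hits B1=T, B1=F, B2=F, B3=T, B4=T
test 2 (d=-2, u=3, v=4) fires B1->T, B2->T, B1->F, B3->T, B4->F; hits B1=T, B1=F, B2=T, B3=T, B4=F
test 3 (d=-1, u=5, v=4) fires B1->T, B2->T, B1->T, B2->F, B1->F, B3->T, B4->F; hits B1=T, B1=F, B2=T, B2=F, B3=T, B4=F
test 4 (d=1, u=5, v=1) fires B1->T, B2->F, B1->F, B3->F, B5->F, B6->T; hits B1=T, B1=F, B2=F, B3=F, B5=F, B6=T
test 5 (d=0, u=4, v=1) fires B1->T, B2->F, B1->F, B3->F, B5->F, B6->F; hits B1=T, B1=F, B2=F, B3=F, B5=F, B6=F
test 6 (d=-1, u=2, v=4) fires B1->T, B2->T, B1->T, B2->F, B1->F, B3->T, B4->F; hits B1=T, B1=F, B2=T, B2=F, B3=T, B4=F
test 7 (d=1, u=4, v=3) fires B1->T, B2->F, B1->T, B2->F, B1->F, B3->T, B4->T; hits B1=T, B1=F, B2=F, B3=T, B4=T
test 8 (d=1, u=3, v=3) fires B1->T, B2->F, B1->T, B2->F, B1->F, B3->T, B4->T; hits B1=T, B1=F, B2=F, B3=T, B4=T
test 9 (d=-1, u=3, v=1) fires B1->F, B3->F, B5->F, B6->T; hits B1=F, B3=F, B5=F, B6=T
together the pool reaches 11 outcomes: B1=T, B1=F, B2=T, B2=F, B3=T, B3=F, B4=T, B4=F, B5=F, B6=T, B6=F
every size-1 subset falls short of the 11 outcomes (best: 6/11)
every size-2 subset falls short of the 11 outcomes (best: 9/11)
every size-3 subset falls short of the 11 outcomes (best: 10/11)
size 4: inputs {1, 2, 4, 5} cover all 11 outcomes, and no lexicographically smaller subset of this size does

Answer: 4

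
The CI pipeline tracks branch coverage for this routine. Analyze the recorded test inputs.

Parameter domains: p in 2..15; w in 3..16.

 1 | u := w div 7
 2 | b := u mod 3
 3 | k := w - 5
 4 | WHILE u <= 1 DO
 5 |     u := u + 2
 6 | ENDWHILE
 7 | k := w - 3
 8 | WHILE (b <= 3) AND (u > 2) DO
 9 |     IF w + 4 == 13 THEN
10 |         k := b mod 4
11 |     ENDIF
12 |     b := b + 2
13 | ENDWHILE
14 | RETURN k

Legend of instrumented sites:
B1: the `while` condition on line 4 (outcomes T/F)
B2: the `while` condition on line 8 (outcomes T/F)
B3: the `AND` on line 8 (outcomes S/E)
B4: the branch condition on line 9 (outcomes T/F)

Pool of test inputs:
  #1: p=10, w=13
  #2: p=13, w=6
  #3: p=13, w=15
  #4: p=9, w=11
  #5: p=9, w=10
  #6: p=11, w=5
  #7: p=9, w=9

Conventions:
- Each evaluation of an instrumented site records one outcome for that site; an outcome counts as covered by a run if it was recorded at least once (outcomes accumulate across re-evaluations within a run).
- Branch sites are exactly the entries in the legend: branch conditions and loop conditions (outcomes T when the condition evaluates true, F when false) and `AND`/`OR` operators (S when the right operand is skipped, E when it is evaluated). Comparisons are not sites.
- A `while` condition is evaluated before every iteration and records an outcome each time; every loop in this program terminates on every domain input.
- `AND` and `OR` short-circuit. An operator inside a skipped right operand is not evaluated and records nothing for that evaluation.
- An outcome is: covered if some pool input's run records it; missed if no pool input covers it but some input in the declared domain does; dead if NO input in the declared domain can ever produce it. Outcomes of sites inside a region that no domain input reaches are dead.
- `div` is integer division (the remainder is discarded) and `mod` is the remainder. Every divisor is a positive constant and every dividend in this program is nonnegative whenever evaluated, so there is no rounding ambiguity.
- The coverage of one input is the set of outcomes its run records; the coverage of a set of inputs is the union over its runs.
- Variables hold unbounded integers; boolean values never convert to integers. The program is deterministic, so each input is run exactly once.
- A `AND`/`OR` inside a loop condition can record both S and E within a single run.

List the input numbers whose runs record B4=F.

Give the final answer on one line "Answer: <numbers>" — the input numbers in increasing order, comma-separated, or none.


input #1 (p=10, w=13): produces B4=F
input #2 (p=13, w=6): does not produce B4=F
input #3 (p=13, w=15): does not produce B4=F
input #4 (p=9, w=11): produces B4=F
input #5 (p=9, w=10): produces B4=F
input #6 (p=11, w=5): does not produce B4=F
input #7 (p=9, w=9): does not produce B4=F
Answer: 1, 4, 5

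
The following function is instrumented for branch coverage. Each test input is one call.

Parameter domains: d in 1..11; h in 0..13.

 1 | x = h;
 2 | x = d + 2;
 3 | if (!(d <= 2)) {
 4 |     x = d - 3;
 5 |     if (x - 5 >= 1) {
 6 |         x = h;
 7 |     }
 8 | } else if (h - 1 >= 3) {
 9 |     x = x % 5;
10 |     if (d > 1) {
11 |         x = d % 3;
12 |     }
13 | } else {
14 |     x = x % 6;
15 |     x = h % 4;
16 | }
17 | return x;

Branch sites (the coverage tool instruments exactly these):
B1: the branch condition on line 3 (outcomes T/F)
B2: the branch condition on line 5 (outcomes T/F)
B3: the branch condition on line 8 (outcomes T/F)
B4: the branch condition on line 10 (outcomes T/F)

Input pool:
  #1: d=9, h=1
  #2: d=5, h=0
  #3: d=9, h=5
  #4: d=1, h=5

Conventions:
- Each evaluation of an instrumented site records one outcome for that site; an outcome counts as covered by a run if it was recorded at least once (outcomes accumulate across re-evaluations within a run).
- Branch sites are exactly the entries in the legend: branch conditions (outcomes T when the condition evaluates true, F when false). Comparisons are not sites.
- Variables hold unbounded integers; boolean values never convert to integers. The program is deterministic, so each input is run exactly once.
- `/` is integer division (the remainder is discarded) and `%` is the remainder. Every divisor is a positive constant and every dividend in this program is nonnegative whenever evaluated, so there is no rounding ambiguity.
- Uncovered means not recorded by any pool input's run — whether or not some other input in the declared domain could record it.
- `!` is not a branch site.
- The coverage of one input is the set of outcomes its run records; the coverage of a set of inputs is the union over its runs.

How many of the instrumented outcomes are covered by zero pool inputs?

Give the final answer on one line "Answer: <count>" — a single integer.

input #1 (d=9, h=1): events B1->T, B2->T; covers B1=T, B2=T
input #2 (d=5, h=0): events B1->T, B2->F; covers B1=T, B2=F
input #3 (d=9, h=5): events B1->T, B2->T; covers B1=T, B2=T
input #4 (d=1, h=5): events B1->F, B3->T, B4->F; covers B1=F, B3=T, B4=F
union over the pool: B1=T, B1=F, B2=T, B2=F, B3=T, B4=F
uncovered (2 of 8): B3=F, B4=T

Answer: 2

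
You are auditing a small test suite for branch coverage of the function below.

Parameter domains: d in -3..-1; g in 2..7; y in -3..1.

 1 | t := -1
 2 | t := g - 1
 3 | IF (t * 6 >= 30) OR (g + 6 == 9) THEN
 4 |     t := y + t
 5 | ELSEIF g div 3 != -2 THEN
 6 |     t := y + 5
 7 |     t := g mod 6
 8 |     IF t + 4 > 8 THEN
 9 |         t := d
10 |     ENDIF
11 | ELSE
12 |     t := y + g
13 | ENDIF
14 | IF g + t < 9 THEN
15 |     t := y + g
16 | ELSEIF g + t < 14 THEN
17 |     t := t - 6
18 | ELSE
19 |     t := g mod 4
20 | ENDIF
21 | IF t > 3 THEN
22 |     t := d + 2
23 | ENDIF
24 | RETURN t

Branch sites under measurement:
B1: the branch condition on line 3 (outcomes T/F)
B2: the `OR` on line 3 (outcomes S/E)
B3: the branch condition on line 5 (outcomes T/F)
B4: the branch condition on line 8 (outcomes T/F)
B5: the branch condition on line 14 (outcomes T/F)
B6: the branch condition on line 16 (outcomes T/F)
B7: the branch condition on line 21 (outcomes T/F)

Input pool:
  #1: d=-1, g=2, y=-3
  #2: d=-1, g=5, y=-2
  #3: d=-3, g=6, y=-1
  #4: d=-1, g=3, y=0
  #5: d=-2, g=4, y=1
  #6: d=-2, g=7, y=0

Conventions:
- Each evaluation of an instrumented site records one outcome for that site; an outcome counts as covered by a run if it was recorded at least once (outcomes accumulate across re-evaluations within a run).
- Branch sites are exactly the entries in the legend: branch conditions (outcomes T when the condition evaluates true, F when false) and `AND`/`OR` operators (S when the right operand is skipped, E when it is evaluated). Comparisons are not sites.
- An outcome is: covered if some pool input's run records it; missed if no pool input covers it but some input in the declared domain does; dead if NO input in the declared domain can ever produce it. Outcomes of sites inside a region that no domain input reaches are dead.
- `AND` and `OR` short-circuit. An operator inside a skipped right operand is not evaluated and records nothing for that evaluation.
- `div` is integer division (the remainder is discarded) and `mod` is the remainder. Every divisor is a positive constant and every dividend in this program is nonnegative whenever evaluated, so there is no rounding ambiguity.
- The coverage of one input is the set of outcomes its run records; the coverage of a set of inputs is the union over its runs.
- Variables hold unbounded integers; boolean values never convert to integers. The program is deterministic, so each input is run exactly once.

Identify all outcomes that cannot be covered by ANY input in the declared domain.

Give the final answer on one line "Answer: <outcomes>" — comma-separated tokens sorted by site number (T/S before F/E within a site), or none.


sweeping the full domain (90 inputs) for each outcome:
  B3=F: zero occurrences over every domain input -> dead
  reachable outcomes have witnesses, e.g. B1=T (e.g. d=-3, g=3, y=-3), B1=F (e.g. d=-3, g=2, y=-3), B2=S (e.g. d=-3, g=6, y=-3), B2=E (e.g. d=-3, g=2, y=-3)
Answer: B3=F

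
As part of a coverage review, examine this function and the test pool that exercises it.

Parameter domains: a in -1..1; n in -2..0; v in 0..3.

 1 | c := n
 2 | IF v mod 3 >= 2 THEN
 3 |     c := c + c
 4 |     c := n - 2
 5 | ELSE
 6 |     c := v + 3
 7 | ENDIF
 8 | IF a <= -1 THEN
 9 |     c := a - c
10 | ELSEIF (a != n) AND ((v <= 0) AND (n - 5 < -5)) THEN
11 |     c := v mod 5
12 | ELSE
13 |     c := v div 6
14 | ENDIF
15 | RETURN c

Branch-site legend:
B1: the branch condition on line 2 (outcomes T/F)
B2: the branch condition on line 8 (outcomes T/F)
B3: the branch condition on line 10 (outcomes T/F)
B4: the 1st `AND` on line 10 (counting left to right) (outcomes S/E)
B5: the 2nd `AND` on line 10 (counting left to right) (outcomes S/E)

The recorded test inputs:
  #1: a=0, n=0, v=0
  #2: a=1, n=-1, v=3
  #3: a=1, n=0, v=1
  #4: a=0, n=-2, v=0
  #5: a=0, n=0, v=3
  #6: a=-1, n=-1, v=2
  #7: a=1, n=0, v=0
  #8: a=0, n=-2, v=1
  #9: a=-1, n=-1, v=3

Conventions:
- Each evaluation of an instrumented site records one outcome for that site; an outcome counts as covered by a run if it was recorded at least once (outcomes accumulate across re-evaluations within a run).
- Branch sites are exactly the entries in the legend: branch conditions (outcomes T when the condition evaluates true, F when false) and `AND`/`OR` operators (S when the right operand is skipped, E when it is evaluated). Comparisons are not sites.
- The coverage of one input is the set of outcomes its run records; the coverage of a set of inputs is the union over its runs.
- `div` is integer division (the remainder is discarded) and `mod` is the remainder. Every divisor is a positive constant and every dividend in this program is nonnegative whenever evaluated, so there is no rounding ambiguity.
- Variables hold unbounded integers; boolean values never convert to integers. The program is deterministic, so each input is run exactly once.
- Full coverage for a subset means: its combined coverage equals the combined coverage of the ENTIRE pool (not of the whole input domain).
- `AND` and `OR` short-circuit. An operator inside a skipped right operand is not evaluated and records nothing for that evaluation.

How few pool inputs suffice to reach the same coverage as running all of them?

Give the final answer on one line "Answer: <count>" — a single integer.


test 1 (a=0, n=0, v=0) fires B1->F, B2->F, B4->S, B3->F; hits B1=F, B2=F, B3=F, B4=S
test 2 (a=1, n=-1, v=3) fires B1->F, B2->F, B4->E, B5->S, B3->F; hits B1=F, B2=F, B3=F, B4=E, B5=S
test 3 (a=1, n=0, v=1) fires B1->F, B2->F, B4->E, B5->S, B3->F; hits B1=F, B2=F, B3=F, B4=E, B5=S
test 4 (a=0, n=-2, v=0) fires B1->F, B2->F, B4->E, B5->E, B3->T; hits B1=F, B2=F, B3=T, B4=E, B5=E
test 5 (a=0, n=0, v=3) fires B1->F, B2->F, B4->S, B3->F; hits B1=F, B2=F, B3=F, B4=S
test 6 (a=-1, n=-1, v=2) fires B1->T, B2->T; hits B1=T, B2=T
test 7 (a=1, n=0, v=0) fires B1->F, B2->F, B4->E, B5->E, B3->F; hits B1=F, B2=F, B3=F, B4=E, B5=E
test 8 (a=0, n=-2, v=1) fires B1->F, B2->F, B4->E, B5->S, B3->F; hits B1=F, B2=F, B3=F, B4=E, B5=S
test 9 (a=-1, n=-1, v=3) fires B1->F, B2->T; hits B1=F, B2=T
together the pool reaches 10 outcomes: B1=T, B1=F, B2=T, B2=F, B3=T, B3=F, B4=S, B4=E, B5=S, B5=E
every size-1 subset falls short of the 10 outcomes (best: 5/10)
every size-2 subset falls short of the 10 outcomes (best: 7/10)
every size-3 subset falls short of the 10 outcomes (best: 9/10)
inputs {1, 2, 4, 6} (size 4) cover everything; no size-4 subset with a lexicographically smaller index list covers all 10
Answer: 4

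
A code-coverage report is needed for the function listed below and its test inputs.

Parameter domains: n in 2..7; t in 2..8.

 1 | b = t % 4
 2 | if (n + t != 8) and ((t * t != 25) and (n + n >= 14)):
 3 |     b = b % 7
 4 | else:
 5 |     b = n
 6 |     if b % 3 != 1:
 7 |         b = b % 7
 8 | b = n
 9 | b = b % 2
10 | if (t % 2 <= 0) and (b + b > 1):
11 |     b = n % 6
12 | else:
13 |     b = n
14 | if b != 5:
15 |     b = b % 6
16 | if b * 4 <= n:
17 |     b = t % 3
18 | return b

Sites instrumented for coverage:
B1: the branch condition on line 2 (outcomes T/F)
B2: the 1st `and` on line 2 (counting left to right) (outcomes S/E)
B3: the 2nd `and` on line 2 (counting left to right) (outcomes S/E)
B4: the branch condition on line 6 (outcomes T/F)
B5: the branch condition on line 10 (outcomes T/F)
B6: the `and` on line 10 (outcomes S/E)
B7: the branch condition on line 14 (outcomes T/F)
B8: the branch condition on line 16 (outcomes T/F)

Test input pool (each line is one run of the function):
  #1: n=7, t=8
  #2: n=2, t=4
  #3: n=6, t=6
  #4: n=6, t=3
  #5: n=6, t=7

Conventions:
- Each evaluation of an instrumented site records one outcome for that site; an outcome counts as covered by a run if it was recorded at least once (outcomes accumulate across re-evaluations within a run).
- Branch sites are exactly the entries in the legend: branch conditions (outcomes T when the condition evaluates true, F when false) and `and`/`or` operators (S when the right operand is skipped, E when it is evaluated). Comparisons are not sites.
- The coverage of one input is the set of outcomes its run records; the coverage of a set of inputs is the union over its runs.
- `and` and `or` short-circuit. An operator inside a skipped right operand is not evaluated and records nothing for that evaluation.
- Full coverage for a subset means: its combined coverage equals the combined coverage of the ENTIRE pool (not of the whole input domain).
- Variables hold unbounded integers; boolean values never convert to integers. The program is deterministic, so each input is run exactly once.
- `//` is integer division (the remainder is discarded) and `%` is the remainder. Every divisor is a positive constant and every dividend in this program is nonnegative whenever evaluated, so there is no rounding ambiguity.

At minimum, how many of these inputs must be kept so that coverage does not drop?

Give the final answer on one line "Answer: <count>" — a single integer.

input #1, n=7, t=8: events B2->E, B3->E, B1->T, B6->E, B5->T, B7->T, B8->T; outcomes B1=T, B2=E, B3=E, B5=T, B6=E, B7=T, B8=T
input #2, n=2, t=4: events B2->E, B3->E, B1->F, B4->T, B6->E, B5->F, B7->T, B8->F; outcomes B1=F, B2=E, B3=E, B4=T, B5=F, B6=E, B7=T, B8=F
input #3, n=6, t=6: events B2->E, B3->E, B1->F, B4->T, B6->E, B5->F, B7->T, B8->T; outcomes B1=F, B2=E, B3=E, B4=T, B5=F, B6=E, B7=T, B8=T
input #4, n=6, t=3: events B2->E, B3->E, B1->F, B4->T, B6->S, B5->F, B7->T, B8->T; outcomes B1=F, B2=E, B3=E, B4=T, B5=F, B6=S, B7=T, B8=T
input #5, n=6, t=7: events B2->E, B3->E, B1->F, B4->T, B6->S, B5->F, B7->T, B8->T; outcomes B1=F, B2=E, B3=E, B4=T, B5=F, B6=S, B7=T, B8=T
pool-wide coverage (12 outcomes): B1=T, B1=F, B2=E, B3=E, B4=T, B5=T, B5=F, B6=S, B6=E, B7=T, B8=T, B8=F
no size-1 subset reaches all 12 outcomes (best union: 8/12)
no size-2 subset reaches all 12 outcomes (best union: 11/12)
inputs {1, 2, 4} (size 3) cover everything; no size-3 subset with a lexicographically smaller index list covers all 12

Answer: 3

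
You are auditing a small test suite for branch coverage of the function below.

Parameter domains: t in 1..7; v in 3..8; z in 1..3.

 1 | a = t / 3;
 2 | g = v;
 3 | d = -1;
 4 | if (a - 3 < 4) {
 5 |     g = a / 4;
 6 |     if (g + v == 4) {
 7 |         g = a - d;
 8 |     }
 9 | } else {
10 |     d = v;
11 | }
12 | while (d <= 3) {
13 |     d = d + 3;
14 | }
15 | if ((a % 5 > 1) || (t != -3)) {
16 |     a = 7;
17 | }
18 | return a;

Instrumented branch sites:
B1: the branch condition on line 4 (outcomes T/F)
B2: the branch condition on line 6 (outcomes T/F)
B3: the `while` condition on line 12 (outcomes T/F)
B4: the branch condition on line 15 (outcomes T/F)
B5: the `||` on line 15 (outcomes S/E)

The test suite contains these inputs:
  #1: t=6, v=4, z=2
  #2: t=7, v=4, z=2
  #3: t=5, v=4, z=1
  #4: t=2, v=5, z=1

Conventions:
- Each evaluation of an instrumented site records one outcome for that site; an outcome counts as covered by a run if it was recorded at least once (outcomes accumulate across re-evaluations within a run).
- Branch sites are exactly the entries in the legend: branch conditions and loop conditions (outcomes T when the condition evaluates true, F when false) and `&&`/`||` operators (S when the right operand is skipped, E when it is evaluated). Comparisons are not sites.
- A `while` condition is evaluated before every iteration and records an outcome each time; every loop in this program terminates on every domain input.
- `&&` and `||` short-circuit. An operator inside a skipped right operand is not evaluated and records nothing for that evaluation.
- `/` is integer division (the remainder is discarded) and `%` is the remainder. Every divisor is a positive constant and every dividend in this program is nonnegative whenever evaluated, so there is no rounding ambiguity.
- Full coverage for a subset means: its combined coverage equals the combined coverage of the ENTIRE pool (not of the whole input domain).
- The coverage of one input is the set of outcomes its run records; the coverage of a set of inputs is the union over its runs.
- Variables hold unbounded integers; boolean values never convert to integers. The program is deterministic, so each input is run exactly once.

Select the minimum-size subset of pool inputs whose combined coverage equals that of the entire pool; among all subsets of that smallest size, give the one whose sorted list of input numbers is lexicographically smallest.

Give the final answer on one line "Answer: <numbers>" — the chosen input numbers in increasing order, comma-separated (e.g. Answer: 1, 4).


test 1 (t=6, v=4, z=2) fires B1->T, B2->T, B3->T, B3->T, B3->F, B5->S, B4->T; hits B1=T, B2=T, B3=T, B3=F, B4=T, B5=S
test 2 (t=7, v=4, z=2) fires B1->T, B2->T, B3->T, B3->T, B3->F, B5->S, B4->T; hits B1=T, B2=T, B3=T, B3=F, B4=T, B5=S
test 3 (t=5, v=4, z=1) fires B1->T, B2->T, B3->T, B3->T, B3->F, B5->E, B4->T; hits B1=T, B2=T, B3=T, B3=F, B4=T, B5=E
test 4 (t=2, v=5, z=1) fires B1->T, B2->F, B3->T, B3->T, B3->F, B5->E, B4->T; hits B1=T, B2=F, B3=T, B3=F, B4=T, B5=E
pool-wide coverage (8 outcomes): B1=T, B2=T, B2=F, B3=T, B3=F, B4=T, B5=S, B5=E
no size-1 subset reaches all 8 outcomes (best union: 6/8)
inputs {1, 4} (size 2) cover everything; no size-2 subset with a lexicographically smaller index list covers all 8
Answer: 1, 4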